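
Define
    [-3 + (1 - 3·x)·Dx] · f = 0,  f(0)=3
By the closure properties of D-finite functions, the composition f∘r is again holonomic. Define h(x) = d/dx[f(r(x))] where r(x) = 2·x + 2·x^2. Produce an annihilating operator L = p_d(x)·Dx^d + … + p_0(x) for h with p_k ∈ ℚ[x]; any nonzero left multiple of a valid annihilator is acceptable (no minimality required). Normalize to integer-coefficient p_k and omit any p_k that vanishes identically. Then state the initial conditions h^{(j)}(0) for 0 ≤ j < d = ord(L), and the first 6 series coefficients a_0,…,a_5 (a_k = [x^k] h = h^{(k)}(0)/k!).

f: a_k = 3, 9, 27, 81, 243, 729, …
Change of var in L_f (x↦r) gives L₀.
h=h₀': d/dx-closure on L₀ ⇒ L.
L = (14 + 36·x + 36·x^2) + (-1 + 4·x + 18·x^2 + 12·x^3)·Dx  (order 1).
h: a_k = 18, 252, 2592, 23760, 204120, 1683504, …
ICs: h(0) = 18.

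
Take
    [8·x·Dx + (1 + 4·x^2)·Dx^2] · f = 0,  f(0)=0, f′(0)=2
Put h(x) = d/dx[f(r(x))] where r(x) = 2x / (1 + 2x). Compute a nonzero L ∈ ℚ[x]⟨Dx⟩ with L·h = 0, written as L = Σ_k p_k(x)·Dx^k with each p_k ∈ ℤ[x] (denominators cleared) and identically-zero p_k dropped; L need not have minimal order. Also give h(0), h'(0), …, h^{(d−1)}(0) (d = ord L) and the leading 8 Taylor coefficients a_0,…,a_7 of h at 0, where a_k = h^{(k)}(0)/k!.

f: a_k = 0, 2, 0, -8/3, 0, 32/5, 0, -128/7, …
f∘r: x↦r, Dx↦Dx/r' in L_f ⇒ L₀.
Derive L from L₀ (diff closure).
L = (4 + 40·x) + (1 + 4·x + 20·x^2)·Dx  (order 1).
h: a_k = 4, -16, -16, 384, -1216, -2816, 35584, -86016, …
ICs: h(0) = 4.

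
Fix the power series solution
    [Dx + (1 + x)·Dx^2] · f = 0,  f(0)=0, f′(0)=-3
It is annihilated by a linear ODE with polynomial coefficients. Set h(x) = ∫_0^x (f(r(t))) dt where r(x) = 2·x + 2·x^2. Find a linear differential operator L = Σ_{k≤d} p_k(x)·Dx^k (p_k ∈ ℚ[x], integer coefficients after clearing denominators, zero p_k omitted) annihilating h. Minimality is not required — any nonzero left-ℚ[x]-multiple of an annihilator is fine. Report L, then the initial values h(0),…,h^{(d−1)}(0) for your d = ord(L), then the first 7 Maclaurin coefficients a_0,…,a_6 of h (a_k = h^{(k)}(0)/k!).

L = (4·x + 4·x^2)·Dx^2 + (1 + 4·x + 6·x^2 + 4·x^3)·Dx^3  (order 3).
h: a_k = 0, 0, -3, 0, 1, -6/5, 4/5, …
ICs: h(0) = 0, h′(0) = 0, h′′(0) = -6.

f: a_k = 0, -3, 3/2, -1, 3/4, -3/5, 1/2, …
L₀ from L_f via x↦r, Dx↦r'^{-1}Dx.
h=∫₀ˣh₀: take L = L₀·Dx.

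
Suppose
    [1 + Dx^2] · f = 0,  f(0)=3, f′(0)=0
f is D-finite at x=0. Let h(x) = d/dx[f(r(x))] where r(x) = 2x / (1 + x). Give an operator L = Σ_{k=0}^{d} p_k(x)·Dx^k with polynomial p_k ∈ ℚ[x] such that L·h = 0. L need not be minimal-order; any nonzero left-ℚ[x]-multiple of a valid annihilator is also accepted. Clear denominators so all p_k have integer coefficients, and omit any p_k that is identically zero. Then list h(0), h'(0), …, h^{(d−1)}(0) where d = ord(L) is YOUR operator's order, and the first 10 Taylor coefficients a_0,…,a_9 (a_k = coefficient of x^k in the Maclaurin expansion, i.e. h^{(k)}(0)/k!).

L = (10 + 12·x + 6·x^2) + (6 + 18·x + 18·x^2 + 6·x^3)·Dx + (1 + 4·x + 6·x^2 + 4·x^3 + x^4)·Dx^2  (order 2).
h: a_k = 0, -12, 36, -64, 80, -308/5, -84/5, 18832/105, -15504/35, 766252/945, …
ICs: h(0) = 0, h′(0) = -12.

f: a_k = 3, 0, -3/2, 0, 1/8, 0, -1/240, 0, 1/13440, 0, …
Change of var in L_f (x↦r) gives L₀.
h=h₀': d/dx-closure on L₀ ⇒ L.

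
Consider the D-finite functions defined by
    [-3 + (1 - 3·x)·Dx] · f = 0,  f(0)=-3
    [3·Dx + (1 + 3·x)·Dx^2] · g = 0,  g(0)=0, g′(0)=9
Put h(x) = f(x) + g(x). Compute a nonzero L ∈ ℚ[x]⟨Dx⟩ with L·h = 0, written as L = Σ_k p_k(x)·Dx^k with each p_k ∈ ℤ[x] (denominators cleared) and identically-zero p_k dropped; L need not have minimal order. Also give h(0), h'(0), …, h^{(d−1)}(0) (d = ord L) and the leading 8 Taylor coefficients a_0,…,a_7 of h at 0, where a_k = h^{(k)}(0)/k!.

L = (30 + 18·x)·Dx + (4 + 48·x + 36·x^2)·Dx^2 + (-1 - x + 9·x^2 + 9·x^3)·Dx^3  (order 3).
h: a_k = -3, 0, -81/2, -54, -1215/4, -2916/5, -5103/2, -39366/7, …
ICs: h(0) = -3, h′(0) = 0, h′′(0) = -81.

f: a_k = -3, -9, -27, -81, -243, -729, -2187, -6561, …
g: a_k = 0, 9, -27/2, 27, -243/4, 729/5, -729/2, 6561/7, …
h₀=f+g: left-lcm gives L₀, ord ≤ 3.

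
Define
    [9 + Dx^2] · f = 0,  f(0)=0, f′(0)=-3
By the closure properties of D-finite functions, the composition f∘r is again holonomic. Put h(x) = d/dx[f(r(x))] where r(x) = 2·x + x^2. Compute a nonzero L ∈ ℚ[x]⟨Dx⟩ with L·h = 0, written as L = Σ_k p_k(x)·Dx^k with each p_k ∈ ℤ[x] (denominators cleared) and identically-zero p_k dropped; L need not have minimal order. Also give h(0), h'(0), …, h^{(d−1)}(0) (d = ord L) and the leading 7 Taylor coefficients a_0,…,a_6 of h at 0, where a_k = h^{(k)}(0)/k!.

f: a_k = 0, -3, 0, 9/2, 0, -81/40, 0, …
L₀ from L_f via x↦r, Dx↦r'^{-1}Dx.
h=h₀': d/dx-closure on L₀ ⇒ L.
L = (39 + 144·x + 216·x^2 + 144·x^3 + 36·x^4) + (-3 - 3·x)·Dx + (1 + 2·x + x^2)·Dx^2  (order 2).
h: a_k = -6, -6, 108, 216, -189, -945, -3726/5, …
ICs: h(0) = -6, h′(0) = -6.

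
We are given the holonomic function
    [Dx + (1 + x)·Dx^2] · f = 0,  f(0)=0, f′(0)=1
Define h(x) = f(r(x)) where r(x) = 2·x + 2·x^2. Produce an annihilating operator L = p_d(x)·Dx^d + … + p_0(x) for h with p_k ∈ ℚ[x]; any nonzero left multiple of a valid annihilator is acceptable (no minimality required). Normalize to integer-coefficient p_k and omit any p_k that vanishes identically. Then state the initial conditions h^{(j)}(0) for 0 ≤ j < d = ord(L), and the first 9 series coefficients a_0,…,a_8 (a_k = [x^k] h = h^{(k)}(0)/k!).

L = (4·x + 4·x^2)·Dx + (1 + 4·x + 6·x^2 + 4·x^3)·Dx^2  (order 2).
h: a_k = 0, 2, 0, -4/3, 2, -8/5, 0, 16/7, -4, …
ICs: h(0) = 0, h′(0) = 2.

f: a_k = 0, 1, -1/2, 1/3, -1/4, 1/5, -1/6, 1/7, -1/8, …
Substitute x→r, Dx→(1/r')Dx; clear ⇒ L₀.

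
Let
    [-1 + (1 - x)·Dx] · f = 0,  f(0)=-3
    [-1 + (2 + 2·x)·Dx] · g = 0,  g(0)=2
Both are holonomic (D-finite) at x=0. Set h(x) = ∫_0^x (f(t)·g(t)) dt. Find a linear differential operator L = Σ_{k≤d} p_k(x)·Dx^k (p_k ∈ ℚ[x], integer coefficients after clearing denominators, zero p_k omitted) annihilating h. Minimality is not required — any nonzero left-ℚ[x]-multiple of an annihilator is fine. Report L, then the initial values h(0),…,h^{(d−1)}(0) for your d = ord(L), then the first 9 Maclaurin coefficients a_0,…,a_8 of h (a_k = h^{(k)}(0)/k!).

f: a_k = -3, -3, -3, -3, -3, -3, -3, -3, -3, …
g: a_k = 2, 1, -1/4, 1/8, -5/64, 7/128, -21/512, 33/1024, -429/16384, …
Sym-product of L_f,L_g gives L₀ (≤ ord 1).
h=∫₀ˣh₀: take L = L₀·Dx.
L = (3 + x)·Dx + (-2 + 2·x^2)·Dx^2  (order 2).
h: a_k = 0, -6, -9/2, -11/4, -69/32, -537/320, -365/256, -4317/3584, -8733/8192, …
ICs: h(0) = 0, h′(0) = -6.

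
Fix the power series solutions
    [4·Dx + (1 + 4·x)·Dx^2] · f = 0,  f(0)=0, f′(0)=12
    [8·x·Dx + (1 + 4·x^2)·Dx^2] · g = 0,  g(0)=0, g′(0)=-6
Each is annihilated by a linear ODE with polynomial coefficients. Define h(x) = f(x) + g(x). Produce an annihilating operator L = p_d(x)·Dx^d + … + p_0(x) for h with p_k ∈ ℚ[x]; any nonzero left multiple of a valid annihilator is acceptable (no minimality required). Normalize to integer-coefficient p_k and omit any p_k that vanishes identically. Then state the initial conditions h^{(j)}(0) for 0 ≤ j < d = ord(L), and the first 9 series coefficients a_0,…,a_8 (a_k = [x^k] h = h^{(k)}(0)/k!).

f: a_k = 0, 12, -24, 64, -192, 3072/5, -2048, 49152/7, -24576, …
g: a_k = 0, -6, 0, 8, 0, -96/5, 0, 384/7, 0, …
Weyl lclm of L_f,L_g ⇒ L₀ (ord ≤ 4).
L = (-8 - 96·x + 96·x^2 + 128·x^3)·Dx + (-10 - 16·x - 72·x^2 + 192·x^3 + 256·x^4)·Dx^2 + (-1 - 2·x + 8·x^2 + 8·x^3 + 48·x^4 + 64·x^5)·Dx^3  (order 3).
h: a_k = 0, 6, -24, 72, -192, 2976/5, -2048, 49536/7, -24576, …
ICs: h(0) = 0, h′(0) = 6, h′′(0) = -48.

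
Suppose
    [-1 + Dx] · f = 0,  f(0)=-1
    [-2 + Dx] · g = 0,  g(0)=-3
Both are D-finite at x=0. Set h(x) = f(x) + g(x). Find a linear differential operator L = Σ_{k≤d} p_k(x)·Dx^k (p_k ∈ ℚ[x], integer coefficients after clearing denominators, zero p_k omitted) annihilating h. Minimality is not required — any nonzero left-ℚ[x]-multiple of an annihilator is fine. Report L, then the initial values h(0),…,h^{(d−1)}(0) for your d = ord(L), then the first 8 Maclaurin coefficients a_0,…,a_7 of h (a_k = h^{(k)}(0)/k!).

f: a_k = -1, -1, -1/2, -1/6, -1/24, -1/120, -1/720, -1/5040, …
g: a_k = -3, -6, -6, -4, -2, -4/5, -4/15, -8/105, …
f+g: L₀ = lclm(L_f,L_g), ord ≤ 1+1.
L = 2 - 3·Dx + Dx^2  (order 2).
h: a_k = -4, -7, -13/2, -25/6, -49/24, -97/120, -193/720, -11/144, …
ICs: h(0) = -4, h′(0) = -7.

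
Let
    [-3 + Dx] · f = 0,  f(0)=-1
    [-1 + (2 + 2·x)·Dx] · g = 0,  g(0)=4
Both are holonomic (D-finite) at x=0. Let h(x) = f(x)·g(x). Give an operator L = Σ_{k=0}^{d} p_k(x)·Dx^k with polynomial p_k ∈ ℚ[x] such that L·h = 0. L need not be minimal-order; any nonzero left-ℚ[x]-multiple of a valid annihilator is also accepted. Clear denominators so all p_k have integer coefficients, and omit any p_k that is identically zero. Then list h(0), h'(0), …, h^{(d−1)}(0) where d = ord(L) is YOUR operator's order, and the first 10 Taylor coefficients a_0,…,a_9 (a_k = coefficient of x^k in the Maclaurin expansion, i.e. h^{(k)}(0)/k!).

f: a_k = -1, -3, -9/2, -9/2, -27/8, -81/40, -81/80, -243/560, -729/4480, -243/4480, …
g: a_k = 4, 2, -1/2, 1/4, -5/32, 7/64, -21/256, 33/512, -429/8192, 715/16384, …
f·g: L₀ = L_f ⊗_s L_g, ord ≤ 1·1.
L = (-7 - 6·x) + (2 + 2·x)·Dx  (order 1).
h: a_k = -4, -14, -47/2, -103/4, -667/32, -4277/320, -9063/1280, -57333/17920, -51423/40960, -251591/573440, …
ICs: h(0) = -4.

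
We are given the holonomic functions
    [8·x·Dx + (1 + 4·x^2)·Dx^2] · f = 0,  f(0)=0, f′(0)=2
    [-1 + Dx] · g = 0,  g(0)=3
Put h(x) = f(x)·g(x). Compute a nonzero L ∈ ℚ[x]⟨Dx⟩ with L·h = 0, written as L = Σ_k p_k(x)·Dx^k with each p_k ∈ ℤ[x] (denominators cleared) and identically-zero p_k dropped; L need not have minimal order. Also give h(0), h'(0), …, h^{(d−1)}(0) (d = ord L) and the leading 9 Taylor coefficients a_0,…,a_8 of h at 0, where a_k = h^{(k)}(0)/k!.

L = (1 - 8·x + 4·x^2) + (-2 + 8·x - 8·x^2)·Dx + (1 + 4·x^2)·Dx^2  (order 2).
h: a_k = 0, 6, 6, -5, -7, 309/20, 215/12, -12763/280, -43447/840, …
ICs: h(0) = 0, h′(0) = 6.

f: a_k = 0, 2, 0, -8/3, 0, 32/5, 0, -128/7, 0, …
g: a_k = 3, 3, 3/2, 1/2, 1/8, 1/40, 1/240, 1/1680, 1/13440, …
f·g: L₀ = L_f ⊗_s L_g, ord ≤ 2·1.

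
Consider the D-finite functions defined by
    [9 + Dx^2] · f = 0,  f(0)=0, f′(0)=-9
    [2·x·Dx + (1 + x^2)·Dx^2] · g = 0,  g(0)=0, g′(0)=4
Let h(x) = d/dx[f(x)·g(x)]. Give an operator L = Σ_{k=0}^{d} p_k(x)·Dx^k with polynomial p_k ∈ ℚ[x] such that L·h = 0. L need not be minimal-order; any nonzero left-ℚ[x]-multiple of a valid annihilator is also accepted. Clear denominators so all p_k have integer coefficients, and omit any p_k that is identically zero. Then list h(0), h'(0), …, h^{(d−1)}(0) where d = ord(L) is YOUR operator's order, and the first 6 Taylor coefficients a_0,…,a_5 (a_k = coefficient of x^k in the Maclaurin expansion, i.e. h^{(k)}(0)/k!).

L = (20358 + 86886·x^2 + 157437·x^4 + 155520·x^6 + 96228·x^8 + 36450·x^10 + 6561·x^12) + (6372·x + 25596·x^3 + 39960·x^5 + 32400·x^7 + 14580·x^9 + 2916·x^11)·Dx + (3432 + 15828·x^2 + 31110·x^4 + 33588·x^6 + 22032·x^8 + 8424·x^10 + 1458·x^12)·Dx^2 + (708·x + 2844·x^3 + 4440·x^5 + 3600·x^7 + 1620·x^9 + 324·x^11)·Dx^3 + (130 + 686·x^2 + 1513·x^4 + 1812·x^6 + 1260·x^8 + 486·x^10 + 81·x^12)·Dx^4  (order 4).
h: a_k = 0, -72, 0, 264, 0, -297, …
ICs: h(0) = 0, h′(0) = -72, h′′(0) = 0, h′′′(0) = 1584.

f: a_k = 0, -9, 0, 27/2, 0, -243/40, …
g: a_k = 0, 4, 0, -4/3, 0, 4/5, …
Sym-product of L_f,L_g gives L₀ (≤ ord 4).
Differentiate: ansatz ord ≤ ord L₀ ⇒ L.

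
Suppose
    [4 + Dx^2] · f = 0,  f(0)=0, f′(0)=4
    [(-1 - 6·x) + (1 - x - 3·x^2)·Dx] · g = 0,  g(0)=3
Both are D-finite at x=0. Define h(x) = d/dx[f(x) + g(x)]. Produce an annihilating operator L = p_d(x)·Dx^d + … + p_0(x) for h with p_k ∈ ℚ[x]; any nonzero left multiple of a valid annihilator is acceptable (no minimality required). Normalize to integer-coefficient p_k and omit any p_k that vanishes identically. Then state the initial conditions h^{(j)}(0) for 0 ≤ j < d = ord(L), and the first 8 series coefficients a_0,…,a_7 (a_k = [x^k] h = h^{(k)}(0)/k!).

f: a_k = 0, 4, 0, -8/3, 0, 8/15, 0, -16/315, …
g: a_k = 3, 3, 12, 21, 57, 120, 291, 651, …
Sum ⇒ L₀ = lclm(L_f,L_g) in ℚ(x)⟨Dx⟩.
h=h₀': d/dx-closure on L₀ ⇒ L.
L = (976 + 5056·x + 17104·x^2 + 11760·x^3 + 18720·x^4 + 3888·x^5 + 3888·x^6) + (-92 - 516·x + 372·x^2 + 1232·x^3 + 2280·x^4 + 3240·x^5 + 1512·x^6 + 1296·x^7)·Dx + (244 + 1264·x + 4276·x^2 + 2940·x^3 + 4680·x^4 + 972·x^5 + 972·x^6)·Dx^2 + (-23 - 129·x + 93·x^2 + 308·x^3 + 570·x^4 + 810·x^5 + 378·x^6 + 324·x^7)·Dx^3  (order 3).
h: a_k = 7, 24, 55, 228, 1808/3, 1746, 205049/45, 12192, …
ICs: h(0) = 7, h′(0) = 24, h′′(0) = 110.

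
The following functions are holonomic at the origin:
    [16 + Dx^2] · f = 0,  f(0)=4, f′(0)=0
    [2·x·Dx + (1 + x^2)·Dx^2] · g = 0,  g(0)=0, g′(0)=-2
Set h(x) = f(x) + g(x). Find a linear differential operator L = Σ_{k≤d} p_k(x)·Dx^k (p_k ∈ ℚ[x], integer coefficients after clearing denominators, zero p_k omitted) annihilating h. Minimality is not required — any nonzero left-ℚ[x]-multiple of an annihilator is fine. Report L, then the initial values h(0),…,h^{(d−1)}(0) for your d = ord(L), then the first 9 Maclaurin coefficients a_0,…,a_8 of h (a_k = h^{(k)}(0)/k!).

f: a_k = 4, 0, -32, 0, 128/3, 0, -1024/45, 0, 2048/315, …
g: a_k = 0, -2, 0, 2/3, 0, -2/5, 0, 2/7, 0, …
L₀ := lclm(L_f,L_g); ord L₀ ≤ 2+2.
L = (64·x + 704·x^3 + 256·x^5)·Dx + (112 + 416·x^2 + 432·x^4 + 128·x^6)·Dx^2 + (4·x + 44·x^3 + 16·x^5)·Dx^3 + (7 + 26·x^2 + 27·x^4 + 8·x^6)·Dx^4  (order 4).
h: a_k = 4, -2, -32, 2/3, 128/3, -2/5, -1024/45, 2/7, 2048/315, …
ICs: h(0) = 4, h′(0) = -2, h′′(0) = -64, h′′′(0) = 4.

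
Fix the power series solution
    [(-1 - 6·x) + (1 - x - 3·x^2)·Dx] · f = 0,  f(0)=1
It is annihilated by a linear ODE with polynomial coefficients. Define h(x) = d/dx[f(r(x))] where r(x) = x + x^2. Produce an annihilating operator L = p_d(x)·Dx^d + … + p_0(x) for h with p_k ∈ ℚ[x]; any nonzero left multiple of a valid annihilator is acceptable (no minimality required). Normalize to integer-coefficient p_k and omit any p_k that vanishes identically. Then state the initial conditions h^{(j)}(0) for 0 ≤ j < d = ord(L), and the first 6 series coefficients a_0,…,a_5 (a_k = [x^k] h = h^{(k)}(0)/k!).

L = (10 + 60·x + 168·x^2 + 396·x^3 + 648·x^4 + 540·x^5 + 180·x^6) + (-1 - 7·x - 6·x^2 + 44·x^3 + 135·x^4 + 180·x^5 + 126·x^6 + 36·x^7)·Dx  (order 1).
h: a_k = 1, 10, 45, 176, 685, 2508, …
ICs: h(0) = 1.

f: a_k = 1, 1, 4, 7, 19, 40, …
L₀ from L_f via x↦r, Dx↦r'^{-1}Dx.
Derive L from L₀ (diff closure).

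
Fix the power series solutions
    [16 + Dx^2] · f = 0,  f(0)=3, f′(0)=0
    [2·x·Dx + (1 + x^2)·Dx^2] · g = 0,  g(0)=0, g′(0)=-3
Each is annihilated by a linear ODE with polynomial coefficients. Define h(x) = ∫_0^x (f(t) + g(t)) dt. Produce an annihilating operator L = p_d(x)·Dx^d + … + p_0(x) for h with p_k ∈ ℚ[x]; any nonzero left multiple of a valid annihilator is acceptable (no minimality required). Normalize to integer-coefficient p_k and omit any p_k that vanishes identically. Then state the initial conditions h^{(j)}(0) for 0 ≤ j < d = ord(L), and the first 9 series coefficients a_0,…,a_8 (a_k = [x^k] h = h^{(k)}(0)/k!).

L = (64·x + 704·x^3 + 256·x^5)·Dx^2 + (112 + 416·x^2 + 432·x^4 + 128·x^6)·Dx^3 + (4·x + 44·x^3 + 16·x^5)·Dx^4 + (7 + 26·x^2 + 27·x^4 + 8·x^6)·Dx^5  (order 5).
h: a_k = 0, 3, -3/2, -8, 1/4, 32/5, -1/10, -256/105, 3/56, …
ICs: h(0) = 0, h′(0) = 3, h′′(0) = -3, h′′′(0) = -48, h′′′′(0) = 6.

f: a_k = 3, 0, -24, 0, 32, 0, -256/15, 0, 512/105, …
g: a_k = 0, -3, 0, 1, 0, -3/5, 0, 3/7, 0, …
f+g: L₀ = lclm(L_f,L_g), ord ≤ 2+2.
h=∫₀ˣh₀: take L = L₀·Dx.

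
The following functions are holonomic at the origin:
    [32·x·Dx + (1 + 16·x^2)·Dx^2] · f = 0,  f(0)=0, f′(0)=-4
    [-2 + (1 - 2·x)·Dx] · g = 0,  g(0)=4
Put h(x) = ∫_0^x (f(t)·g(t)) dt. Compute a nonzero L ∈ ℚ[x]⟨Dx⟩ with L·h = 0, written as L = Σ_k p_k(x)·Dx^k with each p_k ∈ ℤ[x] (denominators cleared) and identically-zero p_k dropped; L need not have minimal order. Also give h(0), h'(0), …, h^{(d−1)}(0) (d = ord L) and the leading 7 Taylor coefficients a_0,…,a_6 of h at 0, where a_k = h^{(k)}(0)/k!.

L = 64·x·Dx + (4 - 32·x + 128·x^2)·Dx^2 + (-1 + 2·x - 16·x^2 + 32·x^3)·Dx^3  (order 3).
h: a_k = 0, 0, -8, -32/3, 16/3, 128/15, -5504/45, …
ICs: h(0) = 0, h′(0) = 0, h′′(0) = -16.

f: a_k = 0, -4, 0, 64/3, 0, -1024/5, 0, …
g: a_k = 4, 8, 16, 32, 64, 128, 256, …
f·g: L₀ = L_f ⊗_s L_g, ord ≤ 2·1.
h=∫₀ˣh₀: take L = L₀·Dx.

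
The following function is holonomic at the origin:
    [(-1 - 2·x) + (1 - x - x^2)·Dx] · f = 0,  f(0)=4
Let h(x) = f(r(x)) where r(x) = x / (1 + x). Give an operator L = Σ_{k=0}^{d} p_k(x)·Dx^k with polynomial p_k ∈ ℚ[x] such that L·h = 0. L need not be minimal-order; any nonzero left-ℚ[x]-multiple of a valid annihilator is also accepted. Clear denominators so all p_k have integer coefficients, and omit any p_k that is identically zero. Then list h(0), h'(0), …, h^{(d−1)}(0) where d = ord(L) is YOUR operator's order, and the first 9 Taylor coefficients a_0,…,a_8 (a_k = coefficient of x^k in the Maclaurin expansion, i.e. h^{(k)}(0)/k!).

L = (1 + 3·x) + (-1 - 2·x + x^3)·Dx  (order 1).
h: a_k = 4, 4, 4, 0, 4, -4, 8, -12, 20, …
ICs: h(0) = 4.

f: a_k = 4, 4, 8, 12, 20, 32, 52, 84, 136, …
Substitute x→r, Dx→(1/r')Dx; clear ⇒ L₀.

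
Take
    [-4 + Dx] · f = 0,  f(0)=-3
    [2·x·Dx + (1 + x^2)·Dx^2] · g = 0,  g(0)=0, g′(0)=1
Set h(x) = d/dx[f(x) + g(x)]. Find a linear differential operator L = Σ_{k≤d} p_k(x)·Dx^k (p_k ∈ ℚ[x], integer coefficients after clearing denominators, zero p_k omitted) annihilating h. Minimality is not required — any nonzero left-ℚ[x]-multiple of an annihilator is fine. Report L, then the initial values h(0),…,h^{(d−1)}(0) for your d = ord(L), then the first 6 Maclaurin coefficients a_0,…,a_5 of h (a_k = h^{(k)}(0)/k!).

f: a_k = -3, -12, -24, -32, -32, -128/5, …
g: a_k = 0, 1, 0, -1/3, 0, 1/5, …
h₀=f+g: left-lcm gives L₀, ord ≤ 3.
Differentiate: ansatz ord ≤ ord L₀ ⇒ L.
L = (4 - 16·x - 12·x^2 - 16·x^3) + (-9 - 13·x^2 - 8·x^4)·Dx + (2 + x + 4·x^2 + x^3 + 2·x^4)·Dx^2  (order 2).
h: a_k = -11, -48, -97, -128, -127, -512/5, …
ICs: h(0) = -11, h′(0) = -48.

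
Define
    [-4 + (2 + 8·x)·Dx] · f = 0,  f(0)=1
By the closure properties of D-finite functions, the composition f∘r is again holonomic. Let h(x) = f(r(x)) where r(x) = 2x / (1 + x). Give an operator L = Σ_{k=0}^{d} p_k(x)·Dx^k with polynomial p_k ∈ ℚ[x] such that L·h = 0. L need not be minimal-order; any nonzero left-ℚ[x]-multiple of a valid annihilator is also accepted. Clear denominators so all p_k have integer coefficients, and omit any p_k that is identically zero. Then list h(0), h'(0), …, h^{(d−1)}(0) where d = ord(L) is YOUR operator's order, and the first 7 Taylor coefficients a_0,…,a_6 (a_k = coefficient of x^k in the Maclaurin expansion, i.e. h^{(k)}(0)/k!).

L = -4 + (1 + 10·x + 9·x^2)·Dx  (order 1).
h: a_k = 1, 4, -12, 52, -284, 1764, -11820, …
ICs: h(0) = 1.

f: a_k = 1, 2, -2, 4, -10, 28, -84, …
Change of var in L_f (x↦r) gives L₀.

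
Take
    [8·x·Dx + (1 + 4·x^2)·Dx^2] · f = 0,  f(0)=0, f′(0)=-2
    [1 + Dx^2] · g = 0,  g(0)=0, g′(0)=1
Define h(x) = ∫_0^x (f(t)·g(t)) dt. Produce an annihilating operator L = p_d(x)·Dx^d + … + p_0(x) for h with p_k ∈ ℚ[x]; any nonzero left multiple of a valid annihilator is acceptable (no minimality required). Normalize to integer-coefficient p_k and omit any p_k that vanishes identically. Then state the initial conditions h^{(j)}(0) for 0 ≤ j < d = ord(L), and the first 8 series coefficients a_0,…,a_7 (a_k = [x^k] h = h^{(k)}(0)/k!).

f: a_k = 0, -2, 0, 8/3, 0, -32/5, 0, 128/7, …
g: a_k = 0, 1, 0, -1/6, 0, 1/120, 0, -1/5040, …
Product ⇒ symmetric product L₀, ord ≤ 4.
Integrate: L := L₀·Dx.
L = (85 + 944·x^2 + 416·x^4 + 256·x^6 + 256·x^8)·Dx + (144·x + 704·x^3 + 768·x^5 + 1024·x^7)·Dx^2 + (90 + 992·x^2 + 576·x^4 + 512·x^6 + 512·x^8)·Dx^3 + (144·x + 704·x^3 + 768·x^5 + 1024·x^7)·Dx^4 + (5 + 48·x^2 + 160·x^4 + 256·x^6 + 256·x^8)·Dx^5  (order 5).
h: a_k = 0, 0, 0, -2/3, 0, 3/5, 0, -247/252, …
ICs: h(0) = 0, h′(0) = 0, h′′(0) = 0, h′′′(0) = -4, h′′′′(0) = 0.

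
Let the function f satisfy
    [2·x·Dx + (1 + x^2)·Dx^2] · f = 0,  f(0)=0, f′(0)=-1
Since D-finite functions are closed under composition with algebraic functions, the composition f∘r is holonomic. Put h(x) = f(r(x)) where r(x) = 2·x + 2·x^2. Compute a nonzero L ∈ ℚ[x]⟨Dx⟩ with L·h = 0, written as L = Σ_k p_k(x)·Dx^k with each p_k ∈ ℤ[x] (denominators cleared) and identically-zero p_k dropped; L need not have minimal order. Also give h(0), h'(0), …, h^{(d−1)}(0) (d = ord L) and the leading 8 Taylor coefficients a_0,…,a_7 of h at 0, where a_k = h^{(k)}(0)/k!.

L = (-2 + 8·x + 32·x^2 + 48·x^3 + 24·x^4)·Dx + (1 + 2·x + 4·x^2 + 16·x^3 + 20·x^4 + 8·x^5)·Dx^2  (order 2).
h: a_k = 0, -2, -2, 8/3, 8, 8/5, -88/3, -320/7, …
ICs: h(0) = 0, h′(0) = -2.

f: a_k = 0, -1, 0, 1/3, 0, -1/5, 0, 1/7, …
h₀=f(r): pull back L_f along r ⇒ L₀.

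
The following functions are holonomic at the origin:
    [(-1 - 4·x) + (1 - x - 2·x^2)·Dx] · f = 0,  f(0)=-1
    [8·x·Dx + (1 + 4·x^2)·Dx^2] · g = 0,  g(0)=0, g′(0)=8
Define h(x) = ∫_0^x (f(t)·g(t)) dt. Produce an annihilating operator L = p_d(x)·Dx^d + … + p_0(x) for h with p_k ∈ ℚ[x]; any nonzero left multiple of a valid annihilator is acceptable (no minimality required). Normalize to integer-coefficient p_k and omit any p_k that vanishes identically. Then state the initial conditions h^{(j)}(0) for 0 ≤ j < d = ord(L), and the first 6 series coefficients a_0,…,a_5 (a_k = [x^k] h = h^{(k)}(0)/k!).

L = (4 + 8·x + 48·x^2)·Dx + (2 + 16·x^2 + 48·x^3)·Dx^2 + (-1 + x - 2·x^2 + 4·x^3 + 8·x^4)·Dx^3  (order 3).
h: a_k = 0, 0, -4, -8/3, -10/3, -88/15, …
ICs: h(0) = 0, h′(0) = 0, h′′(0) = -8.

f: a_k = -1, -1, -3, -5, -11, -21, …
g: a_k = 0, 8, 0, -32/3, 0, 128/5, …
Product ⇒ symmetric product L₀, ord ≤ 2.
h=∫h₀ ⇒ L = L₀·Dx.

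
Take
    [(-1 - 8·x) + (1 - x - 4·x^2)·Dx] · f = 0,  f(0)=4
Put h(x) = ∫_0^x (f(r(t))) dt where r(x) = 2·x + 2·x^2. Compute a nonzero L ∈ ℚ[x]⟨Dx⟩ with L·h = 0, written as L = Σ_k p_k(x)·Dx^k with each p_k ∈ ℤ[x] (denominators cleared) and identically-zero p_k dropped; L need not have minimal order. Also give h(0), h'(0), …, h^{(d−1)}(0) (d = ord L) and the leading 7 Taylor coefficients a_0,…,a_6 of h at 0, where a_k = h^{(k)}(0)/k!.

L = (2 + 36·x + 96·x^2 + 64·x^3)·Dx + (-1 + 2·x + 18·x^2 + 32·x^3 + 16·x^4)·Dx^2  (order 2).
h: a_k = 0, 4, 4, 88/3, 112, 560, 2768, …
ICs: h(0) = 0, h′(0) = 4.

f: a_k = 4, 4, 20, 36, 116, 260, 724, …
h₀=f(r): pull back L_f along r ⇒ L₀.
h=∫₀ˣh₀: take L = L₀·Dx.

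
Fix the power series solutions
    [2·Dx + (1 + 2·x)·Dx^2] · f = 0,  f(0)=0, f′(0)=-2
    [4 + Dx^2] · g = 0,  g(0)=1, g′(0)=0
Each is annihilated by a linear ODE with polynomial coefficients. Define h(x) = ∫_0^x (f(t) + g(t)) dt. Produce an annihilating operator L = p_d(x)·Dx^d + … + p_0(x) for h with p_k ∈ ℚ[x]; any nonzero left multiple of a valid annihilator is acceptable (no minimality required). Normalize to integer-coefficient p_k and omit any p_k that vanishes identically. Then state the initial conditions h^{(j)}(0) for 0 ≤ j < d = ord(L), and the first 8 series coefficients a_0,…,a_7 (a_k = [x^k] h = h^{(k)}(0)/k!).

L = (56 + 32·x + 32·x^2)·Dx^2 + (12 + 40·x + 48·x^2 + 32·x^3)·Dx^3 + (14 + 8·x + 8·x^2)·Dx^4 + (3 + 10·x + 12·x^2 + 8·x^3)·Dx^5  (order 5).
h: a_k = 0, 1, -1, 0, -2/3, 14/15, -16/15, 68/45, …
ICs: h(0) = 0, h′(0) = 1, h′′(0) = -2, h′′′(0) = 0, h′′′′(0) = -16.

f: a_k = 0, -2, 2, -8/3, 4, -32/5, 32/3, -128/7, …
g: a_k = 1, 0, -2, 0, 2/3, 0, -4/45, 0, …
Sum ⇒ L₀ = lclm(L_f,L_g) in ℚ(x)⟨Dx⟩.
h=∫₀ˣh₀: take L = L₀·Dx.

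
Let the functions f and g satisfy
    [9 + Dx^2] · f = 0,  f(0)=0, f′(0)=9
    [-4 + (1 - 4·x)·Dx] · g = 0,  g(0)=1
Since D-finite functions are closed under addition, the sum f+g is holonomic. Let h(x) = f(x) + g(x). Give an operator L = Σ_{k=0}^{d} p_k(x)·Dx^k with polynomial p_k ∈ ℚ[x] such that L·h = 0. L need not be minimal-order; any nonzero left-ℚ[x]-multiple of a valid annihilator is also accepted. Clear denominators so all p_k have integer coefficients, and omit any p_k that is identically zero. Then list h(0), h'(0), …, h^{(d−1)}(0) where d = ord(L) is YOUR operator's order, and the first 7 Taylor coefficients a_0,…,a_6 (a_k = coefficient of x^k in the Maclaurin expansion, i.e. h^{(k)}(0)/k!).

f: a_k = 0, 9, 0, -27/2, 0, 243/40, 0, …
g: a_k = 1, 4, 16, 64, 256, 1024, 4096, …
L₀ := lclm(L_f,L_g); ord L₀ ≤ 2+1.
L = (-3780 + 2592·x - 5184·x^2) + (369 - 2124·x + 3888·x^2 - 5184·x^3)·Dx + (-420 + 288·x - 576·x^2)·Dx^2 + (41 - 236·x + 432·x^2 - 576·x^3)·Dx^3  (order 3).
h: a_k = 1, 13, 16, 101/2, 256, 41203/40, 4096, …
ICs: h(0) = 1, h′(0) = 13, h′′(0) = 32.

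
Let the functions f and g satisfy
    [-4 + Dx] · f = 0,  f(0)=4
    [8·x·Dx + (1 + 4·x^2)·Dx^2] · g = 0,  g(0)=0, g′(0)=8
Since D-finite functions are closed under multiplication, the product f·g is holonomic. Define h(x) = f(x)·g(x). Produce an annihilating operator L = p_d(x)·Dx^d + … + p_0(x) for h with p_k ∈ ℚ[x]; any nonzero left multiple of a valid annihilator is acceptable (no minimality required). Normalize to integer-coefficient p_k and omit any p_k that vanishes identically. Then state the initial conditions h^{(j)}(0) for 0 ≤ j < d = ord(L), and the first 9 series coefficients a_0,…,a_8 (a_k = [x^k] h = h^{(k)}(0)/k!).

L = (16 - 32·x + 64·x^2) + (-8 + 8·x - 32·x^2)·Dx + (1 + 4·x^2)·Dx^2  (order 2).
h: a_k = 0, 32, 128, 640/3, 512/3, 512/5, 2048/9, 26624/105, -106496/315, …
ICs: h(0) = 0, h′(0) = 32.

f: a_k = 4, 16, 32, 128/3, 128/3, 512/15, 1024/45, 4096/315, 2048/315, …
g: a_k = 0, 8, 0, -32/3, 0, 128/5, 0, -512/7, 0, …
L₀ := L_f ⊗_s L_g (sym. prod.), ord ≤ 2.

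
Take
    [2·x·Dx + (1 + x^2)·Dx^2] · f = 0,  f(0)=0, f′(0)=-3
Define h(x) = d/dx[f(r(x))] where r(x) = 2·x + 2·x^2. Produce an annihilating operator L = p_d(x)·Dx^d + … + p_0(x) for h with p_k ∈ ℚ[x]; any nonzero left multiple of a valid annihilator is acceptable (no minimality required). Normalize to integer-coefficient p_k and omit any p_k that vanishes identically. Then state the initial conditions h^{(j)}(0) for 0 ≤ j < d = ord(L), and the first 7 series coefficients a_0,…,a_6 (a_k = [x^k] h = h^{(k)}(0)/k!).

f: a_k = 0, -3, 0, 1, 0, -3/5, 0, …
L₀ from L_f via x↦r, Dx↦r'^{-1}Dx.
h=h₀': d/dx-closure on L₀ ⇒ L.
L = (-2 + 8·x + 32·x^2 + 48·x^3 + 24·x^4) + (1 + 2·x + 4·x^2 + 16·x^3 + 20·x^4 + 8·x^5)·Dx  (order 1).
h: a_k = -6, -12, 24, 96, 24, -528, -960, …
ICs: h(0) = -6.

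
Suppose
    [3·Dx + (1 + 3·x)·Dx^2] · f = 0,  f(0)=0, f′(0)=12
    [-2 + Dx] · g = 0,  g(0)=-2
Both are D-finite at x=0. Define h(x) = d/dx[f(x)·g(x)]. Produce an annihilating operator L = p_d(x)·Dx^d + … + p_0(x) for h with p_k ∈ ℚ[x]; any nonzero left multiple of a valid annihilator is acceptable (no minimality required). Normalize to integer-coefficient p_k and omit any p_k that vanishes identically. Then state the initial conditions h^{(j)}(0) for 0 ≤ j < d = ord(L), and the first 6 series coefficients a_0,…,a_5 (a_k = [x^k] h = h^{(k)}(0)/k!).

L = (20 - 24·x + 72·x^2) + (-8 + 6·x - 72·x^2)·Dx + (-1 + 3·x + 18·x^2)·Dx^2  (order 2).
h: a_k = -24, -24, -144, 232, -884, 2640, …
ICs: h(0) = -24, h′(0) = -24.

f: a_k = 0, 12, -18, 36, -81, 972/5, …
g: a_k = -2, -4, -4, -8/3, -4/3, -8/15, …
L₀ := L_f ⊗_s L_g (sym. prod.), ord ≤ 2.
Derive L from L₀ (diff closure).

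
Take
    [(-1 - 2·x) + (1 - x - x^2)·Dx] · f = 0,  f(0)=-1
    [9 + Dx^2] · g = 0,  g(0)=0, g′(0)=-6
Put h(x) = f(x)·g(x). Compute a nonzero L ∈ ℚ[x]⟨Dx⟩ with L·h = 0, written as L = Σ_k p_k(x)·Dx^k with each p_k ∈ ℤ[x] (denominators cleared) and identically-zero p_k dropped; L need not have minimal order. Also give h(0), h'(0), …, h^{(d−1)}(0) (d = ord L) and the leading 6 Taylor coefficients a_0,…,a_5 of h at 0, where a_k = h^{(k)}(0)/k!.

f: a_k = -1, -1, -2, -3, -5, -8, …
g: a_k = 0, -6, 0, 9, 0, -81/20, …
h₀=f·g: eliminate ⇒ L₀, order ≤ 1·2.
L = (-7 + 9·x + 9·x^2) + (2 + 4·x)·Dx + (-1 + x + x^2)·Dx^2  (order 2).
h: a_k = 0, 6, 6, 3, 9, 321/20, …
ICs: h(0) = 0, h′(0) = 6.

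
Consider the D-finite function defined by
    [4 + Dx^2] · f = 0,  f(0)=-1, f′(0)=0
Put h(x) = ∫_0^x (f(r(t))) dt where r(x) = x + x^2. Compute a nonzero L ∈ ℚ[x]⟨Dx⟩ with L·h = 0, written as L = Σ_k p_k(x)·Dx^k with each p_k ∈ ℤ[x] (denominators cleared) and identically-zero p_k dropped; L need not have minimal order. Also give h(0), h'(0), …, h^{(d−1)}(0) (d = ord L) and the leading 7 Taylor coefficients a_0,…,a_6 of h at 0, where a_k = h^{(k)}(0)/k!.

f: a_k = -1, 0, 2, 0, -2/3, 0, 4/45, …
h₀=f(r): pull back L_f along r ⇒ L₀.
h=∫₀ˣh₀: take L = L₀·Dx.
L = (4 + 24·x + 48·x^2 + 32·x^3)·Dx - 2·Dx^2 + (1 + 2·x)·Dx^3  (order 3).
h: a_k = 0, -1, 0, 2/3, 1, 4/15, -4/9, …
ICs: h(0) = 0, h′(0) = -1, h′′(0) = 0.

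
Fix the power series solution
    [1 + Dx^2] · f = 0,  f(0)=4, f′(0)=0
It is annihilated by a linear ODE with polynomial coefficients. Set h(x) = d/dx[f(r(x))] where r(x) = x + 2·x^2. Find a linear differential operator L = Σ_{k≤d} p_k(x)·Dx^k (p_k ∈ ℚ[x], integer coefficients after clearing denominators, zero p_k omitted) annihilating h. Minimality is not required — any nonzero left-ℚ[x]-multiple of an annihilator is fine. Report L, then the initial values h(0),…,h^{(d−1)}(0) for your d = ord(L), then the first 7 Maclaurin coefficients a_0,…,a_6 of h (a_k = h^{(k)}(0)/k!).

f: a_k = 4, 0, -2, 0, 1/6, 0, -1/180, …
L₀ from L_f via x↦r, Dx↦r'^{-1}Dx.
h₀' ⇒ L via d/dx closure of L₀.
L = (49 + 16·x + 96·x^2 + 256·x^3 + 256·x^4) + (-12 - 48·x)·Dx + (1 + 8·x + 16·x^2)·Dx^2  (order 2).
h: a_k = 0, -4, -24, -94/3, 20/3, 719/30, 553/15, …
ICs: h(0) = 0, h′(0) = -4.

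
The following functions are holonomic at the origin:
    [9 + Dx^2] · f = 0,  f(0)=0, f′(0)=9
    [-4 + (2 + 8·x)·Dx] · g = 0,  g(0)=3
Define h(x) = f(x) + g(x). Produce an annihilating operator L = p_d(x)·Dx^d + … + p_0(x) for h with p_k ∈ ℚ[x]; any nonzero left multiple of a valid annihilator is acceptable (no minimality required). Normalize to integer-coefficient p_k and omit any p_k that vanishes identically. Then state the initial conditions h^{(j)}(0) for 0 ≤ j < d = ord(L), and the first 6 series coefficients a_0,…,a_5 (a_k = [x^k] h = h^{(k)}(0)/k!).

L = (-378 - 1296·x - 2592·x^2) + (45 + 828·x + 3888·x^2 + 5184·x^3)·Dx + (-42 - 144·x - 288·x^2)·Dx^2 + (5 + 92·x + 432·x^2 + 576·x^3)·Dx^3  (order 3).
h: a_k = 3, 15, -6, -3/2, -30, 3603/40, …
ICs: h(0) = 3, h′(0) = 15, h′′(0) = -12.

f: a_k = 0, 9, 0, -27/2, 0, 243/40, …
g: a_k = 3, 6, -6, 12, -30, 84, …
Weyl lclm of L_f,L_g ⇒ L₀ (ord ≤ 3).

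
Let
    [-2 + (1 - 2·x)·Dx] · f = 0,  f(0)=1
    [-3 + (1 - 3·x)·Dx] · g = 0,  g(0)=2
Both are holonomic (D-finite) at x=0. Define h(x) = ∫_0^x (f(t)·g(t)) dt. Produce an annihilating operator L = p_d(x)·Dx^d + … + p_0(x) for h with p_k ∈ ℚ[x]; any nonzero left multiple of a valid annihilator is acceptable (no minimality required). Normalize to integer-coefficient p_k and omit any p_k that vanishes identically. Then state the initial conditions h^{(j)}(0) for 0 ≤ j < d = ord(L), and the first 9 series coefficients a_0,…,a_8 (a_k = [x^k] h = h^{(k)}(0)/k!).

f: a_k = 1, 2, 4, 8, 16, 32, 64, 128, 256, …
g: a_k = 2, 6, 18, 54, 162, 486, 1458, 4374, 13122, …
Product ⇒ symmetric product L₀, ord ≤ 1.
Integrate: L := L₀·Dx.
L = (-5 + 12·x)·Dx + (1 - 5·x + 6·x^2)·Dx^2  (order 2).
h: a_k = 0, 2, 5, 38/3, 65/2, 422/5, 665/3, 4118/7, 6305/4, …
ICs: h(0) = 0, h′(0) = 2.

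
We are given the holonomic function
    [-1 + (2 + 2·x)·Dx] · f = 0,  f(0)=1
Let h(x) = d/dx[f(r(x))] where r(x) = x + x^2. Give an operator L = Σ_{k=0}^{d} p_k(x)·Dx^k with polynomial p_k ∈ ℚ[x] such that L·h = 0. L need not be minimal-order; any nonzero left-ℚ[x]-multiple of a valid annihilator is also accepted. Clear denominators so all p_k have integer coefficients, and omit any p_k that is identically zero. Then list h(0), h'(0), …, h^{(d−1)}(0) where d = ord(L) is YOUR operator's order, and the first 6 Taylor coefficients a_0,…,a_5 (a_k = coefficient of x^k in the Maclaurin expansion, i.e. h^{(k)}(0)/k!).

L = 3 + (-2 - 6·x - 6·x^2 - 4·x^3)·Dx  (order 1).
h: a_k = 1/2, 3/4, -9/16, 3/32, 75/256, -171/512, …
ICs: h(0) = 1/2.

f: a_k = 1, 1/2, -1/8, 1/16, -5/128, 7/256, …
L₀ from L_f via x↦r, Dx↦r'^{-1}Dx.
Differentiate: ansatz ord ≤ ord L₀ ⇒ L.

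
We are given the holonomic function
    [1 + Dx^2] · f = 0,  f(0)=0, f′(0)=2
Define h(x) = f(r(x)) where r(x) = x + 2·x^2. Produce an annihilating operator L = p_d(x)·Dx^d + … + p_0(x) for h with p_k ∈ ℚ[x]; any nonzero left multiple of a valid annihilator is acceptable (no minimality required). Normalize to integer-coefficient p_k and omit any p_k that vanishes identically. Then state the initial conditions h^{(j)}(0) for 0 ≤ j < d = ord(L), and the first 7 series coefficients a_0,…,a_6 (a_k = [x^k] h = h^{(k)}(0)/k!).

L = (1 + 12·x + 48·x^2 + 64·x^3) - 4·Dx + (1 + 4·x)·Dx^2  (order 2).
h: a_k = 0, 2, 4, -1/3, -2, -239/60, -5/2, …
ICs: h(0) = 0, h′(0) = 2.

f: a_k = 0, 2, 0, -1/3, 0, 1/60, 0, …
f∘r: x↦r, Dx↦Dx/r' in L_f ⇒ L₀.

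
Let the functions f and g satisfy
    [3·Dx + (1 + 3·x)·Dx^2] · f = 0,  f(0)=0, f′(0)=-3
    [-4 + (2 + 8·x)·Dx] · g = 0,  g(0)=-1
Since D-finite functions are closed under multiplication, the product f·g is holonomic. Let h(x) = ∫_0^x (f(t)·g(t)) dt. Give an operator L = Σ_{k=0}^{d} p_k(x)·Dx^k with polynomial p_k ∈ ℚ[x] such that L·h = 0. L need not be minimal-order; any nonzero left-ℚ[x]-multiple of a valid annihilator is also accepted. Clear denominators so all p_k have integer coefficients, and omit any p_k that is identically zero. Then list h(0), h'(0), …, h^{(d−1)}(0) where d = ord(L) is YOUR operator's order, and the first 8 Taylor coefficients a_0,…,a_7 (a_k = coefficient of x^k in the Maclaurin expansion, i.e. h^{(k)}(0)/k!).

L = (6 + 12·x)·Dx + (-1 - 4·x)·Dx^2 + (1 + 11·x + 40·x^2 + 48·x^3)·Dx^3  (order 3).
h: a_k = 0, 0, 3/2, 1/2, -3/2, 15/4, -193/20, 906/35, …
ICs: h(0) = 0, h′(0) = 0, h′′(0) = 3.

f: a_k = 0, -3, 9/2, -9, 81/4, -243/5, 243/2, -2187/7, …
g: a_k = -1, -2, 2, -4, 10, -28, 84, -264, …
Sym-product of L_f,L_g gives L₀ (≤ ord 2).
h=∫₀ˣh₀: take L = L₀·Dx.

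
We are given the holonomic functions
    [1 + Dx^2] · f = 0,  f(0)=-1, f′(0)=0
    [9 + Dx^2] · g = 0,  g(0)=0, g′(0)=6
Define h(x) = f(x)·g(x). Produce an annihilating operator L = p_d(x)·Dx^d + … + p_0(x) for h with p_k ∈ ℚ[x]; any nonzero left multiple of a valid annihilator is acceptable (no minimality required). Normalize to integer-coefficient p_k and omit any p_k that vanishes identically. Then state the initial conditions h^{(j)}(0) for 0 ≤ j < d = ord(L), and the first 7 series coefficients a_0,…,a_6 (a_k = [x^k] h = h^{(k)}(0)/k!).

f: a_k = -1, 0, 1/2, 0, -1/24, 0, 1/720, …
g: a_k = 0, 6, 0, -9, 0, 81/20, 0, …
Sym-product of L_f,L_g gives L₀ (≤ ord 4).
L = 64 + 20·Dx^2 + Dx^4  (order 4).
h: a_k = 0, -6, 0, 12, 0, -44/5, 0, …
ICs: h(0) = 0, h′(0) = -6, h′′(0) = 0, h′′′(0) = 72.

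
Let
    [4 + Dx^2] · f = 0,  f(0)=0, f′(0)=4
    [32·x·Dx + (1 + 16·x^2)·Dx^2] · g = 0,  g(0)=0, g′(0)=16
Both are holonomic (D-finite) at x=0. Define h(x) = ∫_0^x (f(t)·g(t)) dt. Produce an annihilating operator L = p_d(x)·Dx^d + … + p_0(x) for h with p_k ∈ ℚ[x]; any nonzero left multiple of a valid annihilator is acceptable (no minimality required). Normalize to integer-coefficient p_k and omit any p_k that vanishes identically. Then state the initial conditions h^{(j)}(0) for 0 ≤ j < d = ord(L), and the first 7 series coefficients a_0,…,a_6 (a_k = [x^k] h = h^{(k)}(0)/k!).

f: a_k = 0, 4, 0, -8/3, 0, 8/15, 0, …
g: a_k = 0, 16, 0, -256/3, 0, 4096/5, 0, …
L₀ := L_f ⊗_s L_g (sym. prod.), ord ≤ 4.
∫: right-multiply L₀ by Dx.
L = (1360 + 60416·x^2 + 106496·x^4 + 262144·x^6 + 1048576·x^8)·Dx + (2304·x + 45056·x^3 + 196608·x^5 + 1048576·x^7)·Dx^2 + (360 + 15872·x^2 + 36864·x^4 + 131072·x^6 + 524288·x^8)·Dx^3 + (576·x + 11264·x^3 + 49152·x^5 + 262144·x^7)·Dx^4 + (5 + 192·x^2 + 2560·x^4 + 16384·x^6 + 65536·x^8)·Dx^5  (order 5).
h: a_k = 0, 0, 0, 64/3, 0, -384/5, 0, …
ICs: h(0) = 0, h′(0) = 0, h′′(0) = 0, h′′′(0) = 128, h′′′′(0) = 0.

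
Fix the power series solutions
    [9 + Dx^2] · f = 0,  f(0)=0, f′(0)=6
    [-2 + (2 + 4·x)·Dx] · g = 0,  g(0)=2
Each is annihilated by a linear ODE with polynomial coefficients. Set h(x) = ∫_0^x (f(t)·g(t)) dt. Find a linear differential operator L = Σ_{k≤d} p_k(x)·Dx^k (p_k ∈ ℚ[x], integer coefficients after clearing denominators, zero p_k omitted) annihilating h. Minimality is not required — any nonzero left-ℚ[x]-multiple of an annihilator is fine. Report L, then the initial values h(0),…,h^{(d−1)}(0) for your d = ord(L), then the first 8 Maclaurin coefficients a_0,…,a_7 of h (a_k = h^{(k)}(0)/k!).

L = (12 + 36·x + 36·x^2)·Dx + (-2 - 4·x)·Dx^2 + (1 + 4·x + 4·x^2)·Dx^3  (order 3).
h: a_k = 0, 0, 6, 4, -6, -12/5, 8/5, 48/35, …
ICs: h(0) = 0, h′(0) = 0, h′′(0) = 12.

f: a_k = 0, 6, 0, -9, 0, 81/20, 0, -243/280, …
g: a_k = 2, 2, -1, 1, -5/4, 7/4, -21/8, 33/8, …
Sym-product of L_f,L_g gives L₀ (≤ ord 2).
h=∫₀ˣh₀: take L = L₀·Dx.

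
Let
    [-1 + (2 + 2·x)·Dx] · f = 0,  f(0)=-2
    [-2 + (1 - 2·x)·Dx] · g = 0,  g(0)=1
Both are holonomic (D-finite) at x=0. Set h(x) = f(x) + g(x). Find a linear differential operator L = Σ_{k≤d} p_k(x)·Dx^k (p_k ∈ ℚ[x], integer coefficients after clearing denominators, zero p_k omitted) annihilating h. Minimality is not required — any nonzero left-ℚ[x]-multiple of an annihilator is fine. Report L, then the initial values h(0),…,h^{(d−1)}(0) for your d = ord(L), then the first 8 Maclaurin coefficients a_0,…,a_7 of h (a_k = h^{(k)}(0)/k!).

L = (6 + 4·x) + (-11 - 20·x - 12·x^2)·Dx + (2 + 2·x - 8·x^2 - 8·x^3)·Dx^2  (order 2).
h: a_k = -1, 1, 17/4, 63/8, 1029/64, 4089/128, 32789/512, 131039/1024, …
ICs: h(0) = -1, h′(0) = 1.

f: a_k = -2, -1, 1/4, -1/8, 5/64, -7/128, 21/512, -33/1024, …
g: a_k = 1, 2, 4, 8, 16, 32, 64, 128, …
Sum ⇒ L₀ = lclm(L_f,L_g) in ℚ(x)⟨Dx⟩.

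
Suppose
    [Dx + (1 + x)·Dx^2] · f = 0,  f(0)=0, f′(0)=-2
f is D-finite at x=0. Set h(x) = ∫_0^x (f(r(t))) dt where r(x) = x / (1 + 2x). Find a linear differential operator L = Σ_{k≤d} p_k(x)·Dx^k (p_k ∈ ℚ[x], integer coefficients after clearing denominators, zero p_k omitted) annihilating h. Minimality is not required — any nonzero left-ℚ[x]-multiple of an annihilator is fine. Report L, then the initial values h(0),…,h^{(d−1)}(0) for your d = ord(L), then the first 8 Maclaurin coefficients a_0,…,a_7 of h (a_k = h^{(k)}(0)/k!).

L = (5 + 12·x)·Dx^2 + (1 + 5·x + 6·x^2)·Dx^3  (order 3).
h: a_k = 0, 0, -1, 5/3, -19/6, 13/2, -211/15, 95/3, …
ICs: h(0) = 0, h′(0) = 0, h′′(0) = -2.

f: a_k = 0, -2, 1, -2/3, 1/2, -2/5, 1/3, -2/7, …
h₀=f(r): pull back L_f along r ⇒ L₀.
h=∫₀ˣh₀: take L = L₀·Dx.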